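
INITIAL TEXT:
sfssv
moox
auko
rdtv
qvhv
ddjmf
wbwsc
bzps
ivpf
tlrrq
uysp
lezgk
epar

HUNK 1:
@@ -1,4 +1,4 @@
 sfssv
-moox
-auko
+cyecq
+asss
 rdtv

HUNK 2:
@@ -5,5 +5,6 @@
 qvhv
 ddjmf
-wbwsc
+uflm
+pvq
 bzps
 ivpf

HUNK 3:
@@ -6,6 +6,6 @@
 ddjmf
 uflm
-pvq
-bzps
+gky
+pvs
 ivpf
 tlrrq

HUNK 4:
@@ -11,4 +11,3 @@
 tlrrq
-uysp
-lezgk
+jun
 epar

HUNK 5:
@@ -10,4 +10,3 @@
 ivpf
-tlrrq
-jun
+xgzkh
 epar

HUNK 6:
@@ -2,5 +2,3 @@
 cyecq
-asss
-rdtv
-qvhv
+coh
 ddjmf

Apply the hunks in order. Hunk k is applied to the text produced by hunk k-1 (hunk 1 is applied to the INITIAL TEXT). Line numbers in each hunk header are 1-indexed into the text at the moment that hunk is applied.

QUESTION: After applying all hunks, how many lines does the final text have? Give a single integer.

Answer: 10

Derivation:
Hunk 1: at line 1 remove [moox,auko] add [cyecq,asss] -> 13 lines: sfssv cyecq asss rdtv qvhv ddjmf wbwsc bzps ivpf tlrrq uysp lezgk epar
Hunk 2: at line 5 remove [wbwsc] add [uflm,pvq] -> 14 lines: sfssv cyecq asss rdtv qvhv ddjmf uflm pvq bzps ivpf tlrrq uysp lezgk epar
Hunk 3: at line 6 remove [pvq,bzps] add [gky,pvs] -> 14 lines: sfssv cyecq asss rdtv qvhv ddjmf uflm gky pvs ivpf tlrrq uysp lezgk epar
Hunk 4: at line 11 remove [uysp,lezgk] add [jun] -> 13 lines: sfssv cyecq asss rdtv qvhv ddjmf uflm gky pvs ivpf tlrrq jun epar
Hunk 5: at line 10 remove [tlrrq,jun] add [xgzkh] -> 12 lines: sfssv cyecq asss rdtv qvhv ddjmf uflm gky pvs ivpf xgzkh epar
Hunk 6: at line 2 remove [asss,rdtv,qvhv] add [coh] -> 10 lines: sfssv cyecq coh ddjmf uflm gky pvs ivpf xgzkh epar
Final line count: 10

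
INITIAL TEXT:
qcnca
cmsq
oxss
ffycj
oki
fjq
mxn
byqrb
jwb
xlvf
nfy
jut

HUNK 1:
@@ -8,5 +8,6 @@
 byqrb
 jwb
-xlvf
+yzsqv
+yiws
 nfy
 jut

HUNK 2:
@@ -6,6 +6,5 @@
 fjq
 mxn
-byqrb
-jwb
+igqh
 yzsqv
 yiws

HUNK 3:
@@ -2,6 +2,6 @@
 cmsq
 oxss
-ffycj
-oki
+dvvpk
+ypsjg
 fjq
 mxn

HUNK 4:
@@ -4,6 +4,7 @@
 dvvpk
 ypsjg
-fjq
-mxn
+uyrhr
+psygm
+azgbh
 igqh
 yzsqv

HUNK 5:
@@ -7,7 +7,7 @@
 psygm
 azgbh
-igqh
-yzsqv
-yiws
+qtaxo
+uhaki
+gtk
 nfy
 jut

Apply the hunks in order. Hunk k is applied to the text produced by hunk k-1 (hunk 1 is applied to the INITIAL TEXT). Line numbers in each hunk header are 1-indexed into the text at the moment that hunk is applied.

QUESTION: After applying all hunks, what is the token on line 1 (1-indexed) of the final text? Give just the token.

Answer: qcnca

Derivation:
Hunk 1: at line 8 remove [xlvf] add [yzsqv,yiws] -> 13 lines: qcnca cmsq oxss ffycj oki fjq mxn byqrb jwb yzsqv yiws nfy jut
Hunk 2: at line 6 remove [byqrb,jwb] add [igqh] -> 12 lines: qcnca cmsq oxss ffycj oki fjq mxn igqh yzsqv yiws nfy jut
Hunk 3: at line 2 remove [ffycj,oki] add [dvvpk,ypsjg] -> 12 lines: qcnca cmsq oxss dvvpk ypsjg fjq mxn igqh yzsqv yiws nfy jut
Hunk 4: at line 4 remove [fjq,mxn] add [uyrhr,psygm,azgbh] -> 13 lines: qcnca cmsq oxss dvvpk ypsjg uyrhr psygm azgbh igqh yzsqv yiws nfy jut
Hunk 5: at line 7 remove [igqh,yzsqv,yiws] add [qtaxo,uhaki,gtk] -> 13 lines: qcnca cmsq oxss dvvpk ypsjg uyrhr psygm azgbh qtaxo uhaki gtk nfy jut
Final line 1: qcnca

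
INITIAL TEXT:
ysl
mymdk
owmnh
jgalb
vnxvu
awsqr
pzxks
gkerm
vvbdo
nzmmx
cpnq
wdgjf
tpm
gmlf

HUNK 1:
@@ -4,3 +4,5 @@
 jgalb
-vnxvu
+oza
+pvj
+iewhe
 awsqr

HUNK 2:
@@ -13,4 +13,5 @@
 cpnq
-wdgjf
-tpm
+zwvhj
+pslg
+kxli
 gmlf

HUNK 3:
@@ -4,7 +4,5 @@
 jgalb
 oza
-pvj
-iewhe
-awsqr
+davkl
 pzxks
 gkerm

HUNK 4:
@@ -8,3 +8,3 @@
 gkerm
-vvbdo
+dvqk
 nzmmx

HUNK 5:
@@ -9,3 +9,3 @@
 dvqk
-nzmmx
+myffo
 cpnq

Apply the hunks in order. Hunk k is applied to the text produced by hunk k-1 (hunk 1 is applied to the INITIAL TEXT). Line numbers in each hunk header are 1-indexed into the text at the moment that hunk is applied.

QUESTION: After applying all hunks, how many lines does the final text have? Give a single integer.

Hunk 1: at line 4 remove [vnxvu] add [oza,pvj,iewhe] -> 16 lines: ysl mymdk owmnh jgalb oza pvj iewhe awsqr pzxks gkerm vvbdo nzmmx cpnq wdgjf tpm gmlf
Hunk 2: at line 13 remove [wdgjf,tpm] add [zwvhj,pslg,kxli] -> 17 lines: ysl mymdk owmnh jgalb oza pvj iewhe awsqr pzxks gkerm vvbdo nzmmx cpnq zwvhj pslg kxli gmlf
Hunk 3: at line 4 remove [pvj,iewhe,awsqr] add [davkl] -> 15 lines: ysl mymdk owmnh jgalb oza davkl pzxks gkerm vvbdo nzmmx cpnq zwvhj pslg kxli gmlf
Hunk 4: at line 8 remove [vvbdo] add [dvqk] -> 15 lines: ysl mymdk owmnh jgalb oza davkl pzxks gkerm dvqk nzmmx cpnq zwvhj pslg kxli gmlf
Hunk 5: at line 9 remove [nzmmx] add [myffo] -> 15 lines: ysl mymdk owmnh jgalb oza davkl pzxks gkerm dvqk myffo cpnq zwvhj pslg kxli gmlf
Final line count: 15

Answer: 15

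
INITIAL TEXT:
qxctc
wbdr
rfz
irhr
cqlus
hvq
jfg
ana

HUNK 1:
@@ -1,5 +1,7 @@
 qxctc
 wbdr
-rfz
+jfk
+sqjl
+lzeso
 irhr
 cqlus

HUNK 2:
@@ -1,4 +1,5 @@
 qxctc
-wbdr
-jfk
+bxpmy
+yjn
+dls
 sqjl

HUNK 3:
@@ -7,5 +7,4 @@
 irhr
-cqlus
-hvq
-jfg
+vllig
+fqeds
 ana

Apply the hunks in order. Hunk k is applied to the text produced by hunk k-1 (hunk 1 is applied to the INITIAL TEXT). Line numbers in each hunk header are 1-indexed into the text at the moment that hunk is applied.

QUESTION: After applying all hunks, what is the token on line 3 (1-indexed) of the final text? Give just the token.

Answer: yjn

Derivation:
Hunk 1: at line 1 remove [rfz] add [jfk,sqjl,lzeso] -> 10 lines: qxctc wbdr jfk sqjl lzeso irhr cqlus hvq jfg ana
Hunk 2: at line 1 remove [wbdr,jfk] add [bxpmy,yjn,dls] -> 11 lines: qxctc bxpmy yjn dls sqjl lzeso irhr cqlus hvq jfg ana
Hunk 3: at line 7 remove [cqlus,hvq,jfg] add [vllig,fqeds] -> 10 lines: qxctc bxpmy yjn dls sqjl lzeso irhr vllig fqeds ana
Final line 3: yjn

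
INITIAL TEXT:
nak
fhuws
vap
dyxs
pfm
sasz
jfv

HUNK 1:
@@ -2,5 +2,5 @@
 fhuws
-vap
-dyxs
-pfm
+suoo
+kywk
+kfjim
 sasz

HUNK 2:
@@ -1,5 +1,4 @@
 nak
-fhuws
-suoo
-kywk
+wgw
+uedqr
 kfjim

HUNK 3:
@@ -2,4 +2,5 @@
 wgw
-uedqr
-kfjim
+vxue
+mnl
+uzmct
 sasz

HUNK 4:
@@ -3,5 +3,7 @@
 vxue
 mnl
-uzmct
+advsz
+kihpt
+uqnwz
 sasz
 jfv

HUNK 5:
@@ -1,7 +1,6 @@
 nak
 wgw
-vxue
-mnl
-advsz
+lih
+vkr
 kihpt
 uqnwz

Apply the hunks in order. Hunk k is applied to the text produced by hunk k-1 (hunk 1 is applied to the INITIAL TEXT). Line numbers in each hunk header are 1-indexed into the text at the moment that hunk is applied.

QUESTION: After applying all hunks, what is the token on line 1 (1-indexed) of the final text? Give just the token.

Hunk 1: at line 2 remove [vap,dyxs,pfm] add [suoo,kywk,kfjim] -> 7 lines: nak fhuws suoo kywk kfjim sasz jfv
Hunk 2: at line 1 remove [fhuws,suoo,kywk] add [wgw,uedqr] -> 6 lines: nak wgw uedqr kfjim sasz jfv
Hunk 3: at line 2 remove [uedqr,kfjim] add [vxue,mnl,uzmct] -> 7 lines: nak wgw vxue mnl uzmct sasz jfv
Hunk 4: at line 3 remove [uzmct] add [advsz,kihpt,uqnwz] -> 9 lines: nak wgw vxue mnl advsz kihpt uqnwz sasz jfv
Hunk 5: at line 1 remove [vxue,mnl,advsz] add [lih,vkr] -> 8 lines: nak wgw lih vkr kihpt uqnwz sasz jfv
Final line 1: nak

Answer: nak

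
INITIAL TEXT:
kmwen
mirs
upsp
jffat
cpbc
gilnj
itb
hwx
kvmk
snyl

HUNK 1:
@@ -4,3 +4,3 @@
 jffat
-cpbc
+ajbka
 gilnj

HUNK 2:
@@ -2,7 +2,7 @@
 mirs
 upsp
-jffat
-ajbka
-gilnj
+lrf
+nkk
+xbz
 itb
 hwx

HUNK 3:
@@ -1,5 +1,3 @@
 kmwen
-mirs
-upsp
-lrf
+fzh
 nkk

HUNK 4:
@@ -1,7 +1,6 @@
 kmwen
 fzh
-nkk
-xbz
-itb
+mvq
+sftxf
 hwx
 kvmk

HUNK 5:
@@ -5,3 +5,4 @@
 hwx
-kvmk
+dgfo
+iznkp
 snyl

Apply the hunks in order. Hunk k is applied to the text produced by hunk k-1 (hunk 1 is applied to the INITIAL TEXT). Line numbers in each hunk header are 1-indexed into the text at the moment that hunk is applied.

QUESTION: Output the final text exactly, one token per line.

Answer: kmwen
fzh
mvq
sftxf
hwx
dgfo
iznkp
snyl

Derivation:
Hunk 1: at line 4 remove [cpbc] add [ajbka] -> 10 lines: kmwen mirs upsp jffat ajbka gilnj itb hwx kvmk snyl
Hunk 2: at line 2 remove [jffat,ajbka,gilnj] add [lrf,nkk,xbz] -> 10 lines: kmwen mirs upsp lrf nkk xbz itb hwx kvmk snyl
Hunk 3: at line 1 remove [mirs,upsp,lrf] add [fzh] -> 8 lines: kmwen fzh nkk xbz itb hwx kvmk snyl
Hunk 4: at line 1 remove [nkk,xbz,itb] add [mvq,sftxf] -> 7 lines: kmwen fzh mvq sftxf hwx kvmk snyl
Hunk 5: at line 5 remove [kvmk] add [dgfo,iznkp] -> 8 lines: kmwen fzh mvq sftxf hwx dgfo iznkp snyl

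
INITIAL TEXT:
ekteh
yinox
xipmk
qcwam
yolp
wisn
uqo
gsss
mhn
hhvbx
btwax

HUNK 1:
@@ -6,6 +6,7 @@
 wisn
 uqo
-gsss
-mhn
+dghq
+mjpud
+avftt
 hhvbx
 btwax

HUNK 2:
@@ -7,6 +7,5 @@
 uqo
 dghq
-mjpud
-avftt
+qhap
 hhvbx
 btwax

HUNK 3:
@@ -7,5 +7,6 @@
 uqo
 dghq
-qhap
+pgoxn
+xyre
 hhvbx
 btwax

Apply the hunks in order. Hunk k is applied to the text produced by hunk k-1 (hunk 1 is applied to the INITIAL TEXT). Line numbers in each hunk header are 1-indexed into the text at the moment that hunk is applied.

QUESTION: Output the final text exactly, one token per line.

Answer: ekteh
yinox
xipmk
qcwam
yolp
wisn
uqo
dghq
pgoxn
xyre
hhvbx
btwax

Derivation:
Hunk 1: at line 6 remove [gsss,mhn] add [dghq,mjpud,avftt] -> 12 lines: ekteh yinox xipmk qcwam yolp wisn uqo dghq mjpud avftt hhvbx btwax
Hunk 2: at line 7 remove [mjpud,avftt] add [qhap] -> 11 lines: ekteh yinox xipmk qcwam yolp wisn uqo dghq qhap hhvbx btwax
Hunk 3: at line 7 remove [qhap] add [pgoxn,xyre] -> 12 lines: ekteh yinox xipmk qcwam yolp wisn uqo dghq pgoxn xyre hhvbx btwax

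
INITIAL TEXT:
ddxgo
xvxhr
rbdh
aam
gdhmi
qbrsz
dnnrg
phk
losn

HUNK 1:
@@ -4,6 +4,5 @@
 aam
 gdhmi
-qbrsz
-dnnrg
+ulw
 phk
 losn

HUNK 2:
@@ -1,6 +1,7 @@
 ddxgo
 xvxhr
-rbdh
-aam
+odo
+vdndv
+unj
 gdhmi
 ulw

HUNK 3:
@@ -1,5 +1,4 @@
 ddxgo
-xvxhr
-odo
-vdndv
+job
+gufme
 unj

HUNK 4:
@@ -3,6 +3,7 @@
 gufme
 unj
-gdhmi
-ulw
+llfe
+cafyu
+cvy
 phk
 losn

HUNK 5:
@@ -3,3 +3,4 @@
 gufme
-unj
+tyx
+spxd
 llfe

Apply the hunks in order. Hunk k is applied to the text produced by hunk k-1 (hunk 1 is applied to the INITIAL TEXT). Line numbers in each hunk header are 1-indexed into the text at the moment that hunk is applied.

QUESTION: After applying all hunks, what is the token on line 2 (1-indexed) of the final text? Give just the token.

Hunk 1: at line 4 remove [qbrsz,dnnrg] add [ulw] -> 8 lines: ddxgo xvxhr rbdh aam gdhmi ulw phk losn
Hunk 2: at line 1 remove [rbdh,aam] add [odo,vdndv,unj] -> 9 lines: ddxgo xvxhr odo vdndv unj gdhmi ulw phk losn
Hunk 3: at line 1 remove [xvxhr,odo,vdndv] add [job,gufme] -> 8 lines: ddxgo job gufme unj gdhmi ulw phk losn
Hunk 4: at line 3 remove [gdhmi,ulw] add [llfe,cafyu,cvy] -> 9 lines: ddxgo job gufme unj llfe cafyu cvy phk losn
Hunk 5: at line 3 remove [unj] add [tyx,spxd] -> 10 lines: ddxgo job gufme tyx spxd llfe cafyu cvy phk losn
Final line 2: job

Answer: job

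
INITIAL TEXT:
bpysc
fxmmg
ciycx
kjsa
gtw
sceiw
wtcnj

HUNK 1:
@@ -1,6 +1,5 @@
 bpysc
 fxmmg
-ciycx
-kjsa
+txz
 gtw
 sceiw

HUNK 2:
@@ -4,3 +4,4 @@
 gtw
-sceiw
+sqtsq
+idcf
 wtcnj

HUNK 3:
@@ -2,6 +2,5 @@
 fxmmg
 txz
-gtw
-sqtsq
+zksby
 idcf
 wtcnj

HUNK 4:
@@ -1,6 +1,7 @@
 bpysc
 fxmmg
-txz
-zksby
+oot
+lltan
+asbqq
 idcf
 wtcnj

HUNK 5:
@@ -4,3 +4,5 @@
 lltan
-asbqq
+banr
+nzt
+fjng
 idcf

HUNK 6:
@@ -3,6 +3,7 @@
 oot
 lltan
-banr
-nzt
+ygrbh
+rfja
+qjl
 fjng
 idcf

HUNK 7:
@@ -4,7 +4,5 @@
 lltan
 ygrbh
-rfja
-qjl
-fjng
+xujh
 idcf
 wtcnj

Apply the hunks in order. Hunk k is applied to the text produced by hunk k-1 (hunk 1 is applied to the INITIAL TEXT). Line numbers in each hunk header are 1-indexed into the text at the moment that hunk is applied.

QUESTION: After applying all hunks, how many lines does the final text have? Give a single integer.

Hunk 1: at line 1 remove [ciycx,kjsa] add [txz] -> 6 lines: bpysc fxmmg txz gtw sceiw wtcnj
Hunk 2: at line 4 remove [sceiw] add [sqtsq,idcf] -> 7 lines: bpysc fxmmg txz gtw sqtsq idcf wtcnj
Hunk 3: at line 2 remove [gtw,sqtsq] add [zksby] -> 6 lines: bpysc fxmmg txz zksby idcf wtcnj
Hunk 4: at line 1 remove [txz,zksby] add [oot,lltan,asbqq] -> 7 lines: bpysc fxmmg oot lltan asbqq idcf wtcnj
Hunk 5: at line 4 remove [asbqq] add [banr,nzt,fjng] -> 9 lines: bpysc fxmmg oot lltan banr nzt fjng idcf wtcnj
Hunk 6: at line 3 remove [banr,nzt] add [ygrbh,rfja,qjl] -> 10 lines: bpysc fxmmg oot lltan ygrbh rfja qjl fjng idcf wtcnj
Hunk 7: at line 4 remove [rfja,qjl,fjng] add [xujh] -> 8 lines: bpysc fxmmg oot lltan ygrbh xujh idcf wtcnj
Final line count: 8

Answer: 8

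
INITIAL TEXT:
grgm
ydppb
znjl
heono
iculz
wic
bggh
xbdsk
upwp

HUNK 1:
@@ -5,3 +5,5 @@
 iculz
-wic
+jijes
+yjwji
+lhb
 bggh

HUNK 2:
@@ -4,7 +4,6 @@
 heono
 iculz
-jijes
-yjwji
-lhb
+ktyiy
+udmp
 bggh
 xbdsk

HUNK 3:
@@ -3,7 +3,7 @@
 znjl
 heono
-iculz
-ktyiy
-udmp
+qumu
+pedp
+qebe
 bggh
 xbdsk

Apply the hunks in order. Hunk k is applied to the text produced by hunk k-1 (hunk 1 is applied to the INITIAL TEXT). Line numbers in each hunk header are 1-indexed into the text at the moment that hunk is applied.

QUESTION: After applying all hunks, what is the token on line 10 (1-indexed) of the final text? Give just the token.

Answer: upwp

Derivation:
Hunk 1: at line 5 remove [wic] add [jijes,yjwji,lhb] -> 11 lines: grgm ydppb znjl heono iculz jijes yjwji lhb bggh xbdsk upwp
Hunk 2: at line 4 remove [jijes,yjwji,lhb] add [ktyiy,udmp] -> 10 lines: grgm ydppb znjl heono iculz ktyiy udmp bggh xbdsk upwp
Hunk 3: at line 3 remove [iculz,ktyiy,udmp] add [qumu,pedp,qebe] -> 10 lines: grgm ydppb znjl heono qumu pedp qebe bggh xbdsk upwp
Final line 10: upwp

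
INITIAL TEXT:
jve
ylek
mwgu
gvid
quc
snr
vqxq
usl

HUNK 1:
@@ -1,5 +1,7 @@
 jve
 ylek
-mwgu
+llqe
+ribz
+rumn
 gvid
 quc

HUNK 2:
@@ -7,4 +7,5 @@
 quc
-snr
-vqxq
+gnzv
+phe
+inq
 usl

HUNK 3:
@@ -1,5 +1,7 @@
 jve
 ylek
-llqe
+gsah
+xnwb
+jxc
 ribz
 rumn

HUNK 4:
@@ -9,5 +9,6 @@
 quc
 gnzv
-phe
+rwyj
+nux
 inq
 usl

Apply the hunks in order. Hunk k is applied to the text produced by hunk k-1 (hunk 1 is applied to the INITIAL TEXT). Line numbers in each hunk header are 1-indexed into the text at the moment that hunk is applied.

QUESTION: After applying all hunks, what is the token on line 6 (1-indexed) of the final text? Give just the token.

Answer: ribz

Derivation:
Hunk 1: at line 1 remove [mwgu] add [llqe,ribz,rumn] -> 10 lines: jve ylek llqe ribz rumn gvid quc snr vqxq usl
Hunk 2: at line 7 remove [snr,vqxq] add [gnzv,phe,inq] -> 11 lines: jve ylek llqe ribz rumn gvid quc gnzv phe inq usl
Hunk 3: at line 1 remove [llqe] add [gsah,xnwb,jxc] -> 13 lines: jve ylek gsah xnwb jxc ribz rumn gvid quc gnzv phe inq usl
Hunk 4: at line 9 remove [phe] add [rwyj,nux] -> 14 lines: jve ylek gsah xnwb jxc ribz rumn gvid quc gnzv rwyj nux inq usl
Final line 6: ribz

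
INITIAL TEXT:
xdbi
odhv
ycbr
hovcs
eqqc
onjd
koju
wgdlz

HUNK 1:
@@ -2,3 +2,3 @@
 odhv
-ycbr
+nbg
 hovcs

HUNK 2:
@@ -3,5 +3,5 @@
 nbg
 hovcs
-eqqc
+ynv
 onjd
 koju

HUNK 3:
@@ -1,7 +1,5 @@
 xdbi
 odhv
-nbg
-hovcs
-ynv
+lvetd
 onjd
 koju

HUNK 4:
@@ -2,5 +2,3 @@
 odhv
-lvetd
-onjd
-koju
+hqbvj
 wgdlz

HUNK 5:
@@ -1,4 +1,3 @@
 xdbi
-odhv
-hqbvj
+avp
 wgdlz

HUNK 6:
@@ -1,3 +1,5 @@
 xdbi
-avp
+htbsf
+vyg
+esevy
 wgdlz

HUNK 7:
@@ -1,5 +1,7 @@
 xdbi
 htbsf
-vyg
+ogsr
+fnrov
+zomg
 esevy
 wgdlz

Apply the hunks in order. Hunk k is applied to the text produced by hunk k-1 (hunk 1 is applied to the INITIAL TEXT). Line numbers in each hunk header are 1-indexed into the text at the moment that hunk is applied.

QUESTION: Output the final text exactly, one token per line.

Answer: xdbi
htbsf
ogsr
fnrov
zomg
esevy
wgdlz

Derivation:
Hunk 1: at line 2 remove [ycbr] add [nbg] -> 8 lines: xdbi odhv nbg hovcs eqqc onjd koju wgdlz
Hunk 2: at line 3 remove [eqqc] add [ynv] -> 8 lines: xdbi odhv nbg hovcs ynv onjd koju wgdlz
Hunk 3: at line 1 remove [nbg,hovcs,ynv] add [lvetd] -> 6 lines: xdbi odhv lvetd onjd koju wgdlz
Hunk 4: at line 2 remove [lvetd,onjd,koju] add [hqbvj] -> 4 lines: xdbi odhv hqbvj wgdlz
Hunk 5: at line 1 remove [odhv,hqbvj] add [avp] -> 3 lines: xdbi avp wgdlz
Hunk 6: at line 1 remove [avp] add [htbsf,vyg,esevy] -> 5 lines: xdbi htbsf vyg esevy wgdlz
Hunk 7: at line 1 remove [vyg] add [ogsr,fnrov,zomg] -> 7 lines: xdbi htbsf ogsr fnrov zomg esevy wgdlz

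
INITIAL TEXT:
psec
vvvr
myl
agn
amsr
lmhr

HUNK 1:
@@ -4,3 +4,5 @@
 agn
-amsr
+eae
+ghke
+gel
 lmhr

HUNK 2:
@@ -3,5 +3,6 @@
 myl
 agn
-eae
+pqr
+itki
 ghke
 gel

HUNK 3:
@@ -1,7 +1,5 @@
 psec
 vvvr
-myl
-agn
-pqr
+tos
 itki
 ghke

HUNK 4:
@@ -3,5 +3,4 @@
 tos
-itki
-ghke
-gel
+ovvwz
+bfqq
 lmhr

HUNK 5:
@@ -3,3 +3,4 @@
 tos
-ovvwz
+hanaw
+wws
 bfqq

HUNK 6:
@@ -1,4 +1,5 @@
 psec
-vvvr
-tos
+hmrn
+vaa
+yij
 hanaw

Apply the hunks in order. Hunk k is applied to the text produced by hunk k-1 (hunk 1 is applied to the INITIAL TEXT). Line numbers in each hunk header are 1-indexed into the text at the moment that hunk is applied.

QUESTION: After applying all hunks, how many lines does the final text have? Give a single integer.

Hunk 1: at line 4 remove [amsr] add [eae,ghke,gel] -> 8 lines: psec vvvr myl agn eae ghke gel lmhr
Hunk 2: at line 3 remove [eae] add [pqr,itki] -> 9 lines: psec vvvr myl agn pqr itki ghke gel lmhr
Hunk 3: at line 1 remove [myl,agn,pqr] add [tos] -> 7 lines: psec vvvr tos itki ghke gel lmhr
Hunk 4: at line 3 remove [itki,ghke,gel] add [ovvwz,bfqq] -> 6 lines: psec vvvr tos ovvwz bfqq lmhr
Hunk 5: at line 3 remove [ovvwz] add [hanaw,wws] -> 7 lines: psec vvvr tos hanaw wws bfqq lmhr
Hunk 6: at line 1 remove [vvvr,tos] add [hmrn,vaa,yij] -> 8 lines: psec hmrn vaa yij hanaw wws bfqq lmhr
Final line count: 8

Answer: 8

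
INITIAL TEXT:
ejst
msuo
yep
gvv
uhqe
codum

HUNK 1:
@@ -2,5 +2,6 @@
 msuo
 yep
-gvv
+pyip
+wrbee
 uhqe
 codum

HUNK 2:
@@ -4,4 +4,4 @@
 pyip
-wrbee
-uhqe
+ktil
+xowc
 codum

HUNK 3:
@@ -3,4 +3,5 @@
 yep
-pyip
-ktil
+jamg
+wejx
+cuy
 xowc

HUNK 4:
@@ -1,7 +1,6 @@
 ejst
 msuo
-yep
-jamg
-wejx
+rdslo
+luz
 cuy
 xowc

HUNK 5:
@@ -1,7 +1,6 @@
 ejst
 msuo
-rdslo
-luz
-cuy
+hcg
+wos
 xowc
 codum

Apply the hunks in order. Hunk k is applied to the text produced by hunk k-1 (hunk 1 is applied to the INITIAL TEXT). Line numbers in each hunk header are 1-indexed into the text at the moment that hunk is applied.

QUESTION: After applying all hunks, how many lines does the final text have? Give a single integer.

Hunk 1: at line 2 remove [gvv] add [pyip,wrbee] -> 7 lines: ejst msuo yep pyip wrbee uhqe codum
Hunk 2: at line 4 remove [wrbee,uhqe] add [ktil,xowc] -> 7 lines: ejst msuo yep pyip ktil xowc codum
Hunk 3: at line 3 remove [pyip,ktil] add [jamg,wejx,cuy] -> 8 lines: ejst msuo yep jamg wejx cuy xowc codum
Hunk 4: at line 1 remove [yep,jamg,wejx] add [rdslo,luz] -> 7 lines: ejst msuo rdslo luz cuy xowc codum
Hunk 5: at line 1 remove [rdslo,luz,cuy] add [hcg,wos] -> 6 lines: ejst msuo hcg wos xowc codum
Final line count: 6

Answer: 6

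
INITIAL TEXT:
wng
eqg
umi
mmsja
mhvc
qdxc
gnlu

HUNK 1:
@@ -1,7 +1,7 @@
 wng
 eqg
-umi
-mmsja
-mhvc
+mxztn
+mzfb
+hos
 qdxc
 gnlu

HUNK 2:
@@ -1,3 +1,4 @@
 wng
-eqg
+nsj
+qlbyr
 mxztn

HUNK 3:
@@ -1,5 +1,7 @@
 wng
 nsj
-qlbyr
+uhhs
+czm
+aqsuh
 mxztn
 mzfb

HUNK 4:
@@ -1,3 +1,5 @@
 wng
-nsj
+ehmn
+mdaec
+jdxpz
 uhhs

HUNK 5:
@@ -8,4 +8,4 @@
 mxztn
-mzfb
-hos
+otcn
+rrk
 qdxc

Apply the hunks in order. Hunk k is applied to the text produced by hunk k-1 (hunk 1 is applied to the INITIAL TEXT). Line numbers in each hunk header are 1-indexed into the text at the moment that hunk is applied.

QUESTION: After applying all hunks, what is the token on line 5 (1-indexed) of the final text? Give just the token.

Hunk 1: at line 1 remove [umi,mmsja,mhvc] add [mxztn,mzfb,hos] -> 7 lines: wng eqg mxztn mzfb hos qdxc gnlu
Hunk 2: at line 1 remove [eqg] add [nsj,qlbyr] -> 8 lines: wng nsj qlbyr mxztn mzfb hos qdxc gnlu
Hunk 3: at line 1 remove [qlbyr] add [uhhs,czm,aqsuh] -> 10 lines: wng nsj uhhs czm aqsuh mxztn mzfb hos qdxc gnlu
Hunk 4: at line 1 remove [nsj] add [ehmn,mdaec,jdxpz] -> 12 lines: wng ehmn mdaec jdxpz uhhs czm aqsuh mxztn mzfb hos qdxc gnlu
Hunk 5: at line 8 remove [mzfb,hos] add [otcn,rrk] -> 12 lines: wng ehmn mdaec jdxpz uhhs czm aqsuh mxztn otcn rrk qdxc gnlu
Final line 5: uhhs

Answer: uhhs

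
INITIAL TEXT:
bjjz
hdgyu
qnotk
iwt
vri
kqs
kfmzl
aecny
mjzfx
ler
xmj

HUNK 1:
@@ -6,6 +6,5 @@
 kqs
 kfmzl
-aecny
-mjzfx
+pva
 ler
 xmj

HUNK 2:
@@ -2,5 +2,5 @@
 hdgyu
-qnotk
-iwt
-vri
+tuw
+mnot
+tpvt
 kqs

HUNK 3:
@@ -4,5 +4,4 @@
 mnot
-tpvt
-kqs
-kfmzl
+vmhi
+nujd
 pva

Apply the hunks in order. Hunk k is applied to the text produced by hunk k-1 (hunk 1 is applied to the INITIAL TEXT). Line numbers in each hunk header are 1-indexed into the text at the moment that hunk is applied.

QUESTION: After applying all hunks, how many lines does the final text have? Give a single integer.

Hunk 1: at line 6 remove [aecny,mjzfx] add [pva] -> 10 lines: bjjz hdgyu qnotk iwt vri kqs kfmzl pva ler xmj
Hunk 2: at line 2 remove [qnotk,iwt,vri] add [tuw,mnot,tpvt] -> 10 lines: bjjz hdgyu tuw mnot tpvt kqs kfmzl pva ler xmj
Hunk 3: at line 4 remove [tpvt,kqs,kfmzl] add [vmhi,nujd] -> 9 lines: bjjz hdgyu tuw mnot vmhi nujd pva ler xmj
Final line count: 9

Answer: 9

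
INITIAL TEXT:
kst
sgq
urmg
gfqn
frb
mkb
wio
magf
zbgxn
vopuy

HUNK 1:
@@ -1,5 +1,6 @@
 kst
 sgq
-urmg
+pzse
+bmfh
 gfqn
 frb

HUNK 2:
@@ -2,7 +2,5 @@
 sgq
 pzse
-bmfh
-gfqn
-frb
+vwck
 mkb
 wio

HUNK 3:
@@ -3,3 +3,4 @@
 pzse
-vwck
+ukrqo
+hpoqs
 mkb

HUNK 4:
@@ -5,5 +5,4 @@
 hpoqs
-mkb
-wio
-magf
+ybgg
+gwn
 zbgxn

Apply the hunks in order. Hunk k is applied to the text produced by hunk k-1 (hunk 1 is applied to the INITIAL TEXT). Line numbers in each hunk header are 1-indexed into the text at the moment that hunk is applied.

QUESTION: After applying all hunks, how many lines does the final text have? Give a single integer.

Hunk 1: at line 1 remove [urmg] add [pzse,bmfh] -> 11 lines: kst sgq pzse bmfh gfqn frb mkb wio magf zbgxn vopuy
Hunk 2: at line 2 remove [bmfh,gfqn,frb] add [vwck] -> 9 lines: kst sgq pzse vwck mkb wio magf zbgxn vopuy
Hunk 3: at line 3 remove [vwck] add [ukrqo,hpoqs] -> 10 lines: kst sgq pzse ukrqo hpoqs mkb wio magf zbgxn vopuy
Hunk 4: at line 5 remove [mkb,wio,magf] add [ybgg,gwn] -> 9 lines: kst sgq pzse ukrqo hpoqs ybgg gwn zbgxn vopuy
Final line count: 9

Answer: 9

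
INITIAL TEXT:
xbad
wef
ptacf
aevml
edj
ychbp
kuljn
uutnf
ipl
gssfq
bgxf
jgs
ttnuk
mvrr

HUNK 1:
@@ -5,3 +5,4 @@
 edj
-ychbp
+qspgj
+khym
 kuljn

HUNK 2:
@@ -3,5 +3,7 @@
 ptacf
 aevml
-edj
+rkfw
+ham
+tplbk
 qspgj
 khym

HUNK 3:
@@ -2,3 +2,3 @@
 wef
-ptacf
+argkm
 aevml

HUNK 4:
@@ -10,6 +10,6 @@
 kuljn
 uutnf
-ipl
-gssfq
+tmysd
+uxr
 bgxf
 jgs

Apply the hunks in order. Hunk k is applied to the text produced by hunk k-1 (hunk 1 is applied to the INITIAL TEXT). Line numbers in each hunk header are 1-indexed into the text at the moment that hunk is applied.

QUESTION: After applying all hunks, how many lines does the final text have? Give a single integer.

Answer: 17

Derivation:
Hunk 1: at line 5 remove [ychbp] add [qspgj,khym] -> 15 lines: xbad wef ptacf aevml edj qspgj khym kuljn uutnf ipl gssfq bgxf jgs ttnuk mvrr
Hunk 2: at line 3 remove [edj] add [rkfw,ham,tplbk] -> 17 lines: xbad wef ptacf aevml rkfw ham tplbk qspgj khym kuljn uutnf ipl gssfq bgxf jgs ttnuk mvrr
Hunk 3: at line 2 remove [ptacf] add [argkm] -> 17 lines: xbad wef argkm aevml rkfw ham tplbk qspgj khym kuljn uutnf ipl gssfq bgxf jgs ttnuk mvrr
Hunk 4: at line 10 remove [ipl,gssfq] add [tmysd,uxr] -> 17 lines: xbad wef argkm aevml rkfw ham tplbk qspgj khym kuljn uutnf tmysd uxr bgxf jgs ttnuk mvrr
Final line count: 17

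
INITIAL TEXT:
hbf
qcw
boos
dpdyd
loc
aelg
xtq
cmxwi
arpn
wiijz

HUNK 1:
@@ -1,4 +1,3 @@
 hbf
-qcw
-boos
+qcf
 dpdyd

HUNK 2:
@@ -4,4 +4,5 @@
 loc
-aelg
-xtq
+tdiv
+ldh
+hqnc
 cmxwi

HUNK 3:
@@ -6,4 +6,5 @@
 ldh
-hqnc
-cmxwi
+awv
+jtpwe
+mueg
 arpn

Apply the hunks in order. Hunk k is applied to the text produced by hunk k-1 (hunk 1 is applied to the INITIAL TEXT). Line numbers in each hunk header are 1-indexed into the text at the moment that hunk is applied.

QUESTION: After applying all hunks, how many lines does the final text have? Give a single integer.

Hunk 1: at line 1 remove [qcw,boos] add [qcf] -> 9 lines: hbf qcf dpdyd loc aelg xtq cmxwi arpn wiijz
Hunk 2: at line 4 remove [aelg,xtq] add [tdiv,ldh,hqnc] -> 10 lines: hbf qcf dpdyd loc tdiv ldh hqnc cmxwi arpn wiijz
Hunk 3: at line 6 remove [hqnc,cmxwi] add [awv,jtpwe,mueg] -> 11 lines: hbf qcf dpdyd loc tdiv ldh awv jtpwe mueg arpn wiijz
Final line count: 11

Answer: 11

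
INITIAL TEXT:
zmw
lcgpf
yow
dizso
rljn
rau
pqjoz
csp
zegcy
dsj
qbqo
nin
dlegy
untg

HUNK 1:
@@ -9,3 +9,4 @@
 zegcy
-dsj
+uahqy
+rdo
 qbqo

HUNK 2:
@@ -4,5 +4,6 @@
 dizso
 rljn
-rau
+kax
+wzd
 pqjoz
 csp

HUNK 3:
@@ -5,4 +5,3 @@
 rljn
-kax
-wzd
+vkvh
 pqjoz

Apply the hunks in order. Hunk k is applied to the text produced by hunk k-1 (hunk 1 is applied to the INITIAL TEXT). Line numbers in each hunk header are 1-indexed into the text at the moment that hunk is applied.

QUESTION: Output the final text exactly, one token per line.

Answer: zmw
lcgpf
yow
dizso
rljn
vkvh
pqjoz
csp
zegcy
uahqy
rdo
qbqo
nin
dlegy
untg

Derivation:
Hunk 1: at line 9 remove [dsj] add [uahqy,rdo] -> 15 lines: zmw lcgpf yow dizso rljn rau pqjoz csp zegcy uahqy rdo qbqo nin dlegy untg
Hunk 2: at line 4 remove [rau] add [kax,wzd] -> 16 lines: zmw lcgpf yow dizso rljn kax wzd pqjoz csp zegcy uahqy rdo qbqo nin dlegy untg
Hunk 3: at line 5 remove [kax,wzd] add [vkvh] -> 15 lines: zmw lcgpf yow dizso rljn vkvh pqjoz csp zegcy uahqy rdo qbqo nin dlegy untg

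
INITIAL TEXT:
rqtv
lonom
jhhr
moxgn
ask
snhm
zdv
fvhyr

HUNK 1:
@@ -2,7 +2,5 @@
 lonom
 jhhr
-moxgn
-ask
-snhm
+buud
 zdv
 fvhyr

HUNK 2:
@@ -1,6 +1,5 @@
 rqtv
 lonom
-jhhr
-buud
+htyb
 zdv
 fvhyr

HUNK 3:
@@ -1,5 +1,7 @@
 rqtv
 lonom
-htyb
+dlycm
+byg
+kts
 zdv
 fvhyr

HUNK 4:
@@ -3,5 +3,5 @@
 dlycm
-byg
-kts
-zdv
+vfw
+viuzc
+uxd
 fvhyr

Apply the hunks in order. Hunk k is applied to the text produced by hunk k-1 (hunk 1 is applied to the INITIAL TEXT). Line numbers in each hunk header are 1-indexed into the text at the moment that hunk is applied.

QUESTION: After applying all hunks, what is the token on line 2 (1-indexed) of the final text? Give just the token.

Hunk 1: at line 2 remove [moxgn,ask,snhm] add [buud] -> 6 lines: rqtv lonom jhhr buud zdv fvhyr
Hunk 2: at line 1 remove [jhhr,buud] add [htyb] -> 5 lines: rqtv lonom htyb zdv fvhyr
Hunk 3: at line 1 remove [htyb] add [dlycm,byg,kts] -> 7 lines: rqtv lonom dlycm byg kts zdv fvhyr
Hunk 4: at line 3 remove [byg,kts,zdv] add [vfw,viuzc,uxd] -> 7 lines: rqtv lonom dlycm vfw viuzc uxd fvhyr
Final line 2: lonom

Answer: lonom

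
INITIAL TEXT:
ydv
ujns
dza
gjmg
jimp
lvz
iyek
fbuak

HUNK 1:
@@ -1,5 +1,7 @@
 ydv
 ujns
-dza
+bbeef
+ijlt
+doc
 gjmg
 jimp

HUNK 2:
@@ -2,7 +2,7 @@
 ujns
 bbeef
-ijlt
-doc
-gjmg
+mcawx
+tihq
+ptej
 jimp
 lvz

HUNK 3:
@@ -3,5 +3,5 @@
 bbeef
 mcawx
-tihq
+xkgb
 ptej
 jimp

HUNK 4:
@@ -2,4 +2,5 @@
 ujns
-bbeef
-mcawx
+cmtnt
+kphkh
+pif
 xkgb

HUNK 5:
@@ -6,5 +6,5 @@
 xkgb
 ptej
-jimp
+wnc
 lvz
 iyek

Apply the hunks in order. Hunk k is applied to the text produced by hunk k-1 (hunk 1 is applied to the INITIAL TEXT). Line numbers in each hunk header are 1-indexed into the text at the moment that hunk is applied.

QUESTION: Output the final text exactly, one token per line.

Hunk 1: at line 1 remove [dza] add [bbeef,ijlt,doc] -> 10 lines: ydv ujns bbeef ijlt doc gjmg jimp lvz iyek fbuak
Hunk 2: at line 2 remove [ijlt,doc,gjmg] add [mcawx,tihq,ptej] -> 10 lines: ydv ujns bbeef mcawx tihq ptej jimp lvz iyek fbuak
Hunk 3: at line 3 remove [tihq] add [xkgb] -> 10 lines: ydv ujns bbeef mcawx xkgb ptej jimp lvz iyek fbuak
Hunk 4: at line 2 remove [bbeef,mcawx] add [cmtnt,kphkh,pif] -> 11 lines: ydv ujns cmtnt kphkh pif xkgb ptej jimp lvz iyek fbuak
Hunk 5: at line 6 remove [jimp] add [wnc] -> 11 lines: ydv ujns cmtnt kphkh pif xkgb ptej wnc lvz iyek fbuak

Answer: ydv
ujns
cmtnt
kphkh
pif
xkgb
ptej
wnc
lvz
iyek
fbuak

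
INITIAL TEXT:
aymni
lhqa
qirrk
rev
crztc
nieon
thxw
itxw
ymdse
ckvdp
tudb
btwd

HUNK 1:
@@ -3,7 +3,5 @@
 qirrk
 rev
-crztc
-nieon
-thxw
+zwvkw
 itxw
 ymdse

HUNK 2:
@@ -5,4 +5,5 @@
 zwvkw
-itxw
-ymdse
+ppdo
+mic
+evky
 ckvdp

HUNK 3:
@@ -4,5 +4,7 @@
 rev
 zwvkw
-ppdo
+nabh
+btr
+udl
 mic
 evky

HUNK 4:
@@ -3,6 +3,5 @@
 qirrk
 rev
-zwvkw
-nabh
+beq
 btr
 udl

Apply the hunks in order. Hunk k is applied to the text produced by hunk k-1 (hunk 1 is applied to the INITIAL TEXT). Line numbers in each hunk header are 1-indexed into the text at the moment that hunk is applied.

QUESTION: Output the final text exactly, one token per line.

Hunk 1: at line 3 remove [crztc,nieon,thxw] add [zwvkw] -> 10 lines: aymni lhqa qirrk rev zwvkw itxw ymdse ckvdp tudb btwd
Hunk 2: at line 5 remove [itxw,ymdse] add [ppdo,mic,evky] -> 11 lines: aymni lhqa qirrk rev zwvkw ppdo mic evky ckvdp tudb btwd
Hunk 3: at line 4 remove [ppdo] add [nabh,btr,udl] -> 13 lines: aymni lhqa qirrk rev zwvkw nabh btr udl mic evky ckvdp tudb btwd
Hunk 4: at line 3 remove [zwvkw,nabh] add [beq] -> 12 lines: aymni lhqa qirrk rev beq btr udl mic evky ckvdp tudb btwd

Answer: aymni
lhqa
qirrk
rev
beq
btr
udl
mic
evky
ckvdp
tudb
btwd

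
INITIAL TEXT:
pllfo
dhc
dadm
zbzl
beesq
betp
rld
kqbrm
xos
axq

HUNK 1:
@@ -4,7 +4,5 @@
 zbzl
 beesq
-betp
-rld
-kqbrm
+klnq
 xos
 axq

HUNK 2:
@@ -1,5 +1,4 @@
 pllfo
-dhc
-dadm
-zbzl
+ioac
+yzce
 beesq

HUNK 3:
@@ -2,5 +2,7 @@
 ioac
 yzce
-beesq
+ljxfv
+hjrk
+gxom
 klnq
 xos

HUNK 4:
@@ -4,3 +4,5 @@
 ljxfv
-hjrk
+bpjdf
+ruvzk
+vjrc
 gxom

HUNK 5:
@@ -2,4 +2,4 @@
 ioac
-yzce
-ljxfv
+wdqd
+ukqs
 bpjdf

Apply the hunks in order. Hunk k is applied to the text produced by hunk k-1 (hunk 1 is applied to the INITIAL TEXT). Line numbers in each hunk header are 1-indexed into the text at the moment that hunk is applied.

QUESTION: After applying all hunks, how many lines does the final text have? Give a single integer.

Hunk 1: at line 4 remove [betp,rld,kqbrm] add [klnq] -> 8 lines: pllfo dhc dadm zbzl beesq klnq xos axq
Hunk 2: at line 1 remove [dhc,dadm,zbzl] add [ioac,yzce] -> 7 lines: pllfo ioac yzce beesq klnq xos axq
Hunk 3: at line 2 remove [beesq] add [ljxfv,hjrk,gxom] -> 9 lines: pllfo ioac yzce ljxfv hjrk gxom klnq xos axq
Hunk 4: at line 4 remove [hjrk] add [bpjdf,ruvzk,vjrc] -> 11 lines: pllfo ioac yzce ljxfv bpjdf ruvzk vjrc gxom klnq xos axq
Hunk 5: at line 2 remove [yzce,ljxfv] add [wdqd,ukqs] -> 11 lines: pllfo ioac wdqd ukqs bpjdf ruvzk vjrc gxom klnq xos axq
Final line count: 11

Answer: 11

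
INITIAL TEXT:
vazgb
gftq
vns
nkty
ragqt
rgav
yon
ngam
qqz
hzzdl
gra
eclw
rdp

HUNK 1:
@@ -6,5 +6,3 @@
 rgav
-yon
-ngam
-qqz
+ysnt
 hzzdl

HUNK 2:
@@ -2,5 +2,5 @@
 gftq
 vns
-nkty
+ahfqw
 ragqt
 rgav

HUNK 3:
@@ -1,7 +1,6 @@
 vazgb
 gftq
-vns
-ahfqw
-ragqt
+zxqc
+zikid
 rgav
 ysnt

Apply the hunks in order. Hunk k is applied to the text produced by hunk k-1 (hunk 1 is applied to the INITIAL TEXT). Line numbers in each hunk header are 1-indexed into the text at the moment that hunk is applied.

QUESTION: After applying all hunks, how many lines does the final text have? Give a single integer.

Answer: 10

Derivation:
Hunk 1: at line 6 remove [yon,ngam,qqz] add [ysnt] -> 11 lines: vazgb gftq vns nkty ragqt rgav ysnt hzzdl gra eclw rdp
Hunk 2: at line 2 remove [nkty] add [ahfqw] -> 11 lines: vazgb gftq vns ahfqw ragqt rgav ysnt hzzdl gra eclw rdp
Hunk 3: at line 1 remove [vns,ahfqw,ragqt] add [zxqc,zikid] -> 10 lines: vazgb gftq zxqc zikid rgav ysnt hzzdl gra eclw rdp
Final line count: 10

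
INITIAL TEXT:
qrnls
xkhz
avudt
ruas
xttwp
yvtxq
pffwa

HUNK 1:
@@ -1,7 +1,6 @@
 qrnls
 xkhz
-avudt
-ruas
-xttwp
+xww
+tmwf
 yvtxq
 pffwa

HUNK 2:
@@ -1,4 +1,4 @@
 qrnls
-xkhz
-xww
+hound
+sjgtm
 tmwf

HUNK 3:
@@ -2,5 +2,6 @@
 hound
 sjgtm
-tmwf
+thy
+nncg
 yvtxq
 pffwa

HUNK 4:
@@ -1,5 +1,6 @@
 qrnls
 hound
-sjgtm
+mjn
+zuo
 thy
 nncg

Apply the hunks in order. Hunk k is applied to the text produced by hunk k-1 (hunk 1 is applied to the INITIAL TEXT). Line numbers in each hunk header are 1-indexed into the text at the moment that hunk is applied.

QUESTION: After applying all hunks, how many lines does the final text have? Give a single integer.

Answer: 8

Derivation:
Hunk 1: at line 1 remove [avudt,ruas,xttwp] add [xww,tmwf] -> 6 lines: qrnls xkhz xww tmwf yvtxq pffwa
Hunk 2: at line 1 remove [xkhz,xww] add [hound,sjgtm] -> 6 lines: qrnls hound sjgtm tmwf yvtxq pffwa
Hunk 3: at line 2 remove [tmwf] add [thy,nncg] -> 7 lines: qrnls hound sjgtm thy nncg yvtxq pffwa
Hunk 4: at line 1 remove [sjgtm] add [mjn,zuo] -> 8 lines: qrnls hound mjn zuo thy nncg yvtxq pffwa
Final line count: 8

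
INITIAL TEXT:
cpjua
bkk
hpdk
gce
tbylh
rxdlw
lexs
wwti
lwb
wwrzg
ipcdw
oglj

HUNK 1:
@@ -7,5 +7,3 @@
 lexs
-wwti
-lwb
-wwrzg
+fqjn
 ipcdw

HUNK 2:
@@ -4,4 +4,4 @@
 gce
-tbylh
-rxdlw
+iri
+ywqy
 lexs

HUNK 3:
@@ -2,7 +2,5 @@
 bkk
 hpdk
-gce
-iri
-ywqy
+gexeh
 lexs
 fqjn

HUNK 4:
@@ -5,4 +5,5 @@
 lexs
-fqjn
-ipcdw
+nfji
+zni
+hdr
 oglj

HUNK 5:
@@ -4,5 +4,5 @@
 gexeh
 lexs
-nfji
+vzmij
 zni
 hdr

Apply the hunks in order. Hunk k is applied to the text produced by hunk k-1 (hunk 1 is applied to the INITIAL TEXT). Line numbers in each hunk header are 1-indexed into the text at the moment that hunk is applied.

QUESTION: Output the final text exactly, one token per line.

Hunk 1: at line 7 remove [wwti,lwb,wwrzg] add [fqjn] -> 10 lines: cpjua bkk hpdk gce tbylh rxdlw lexs fqjn ipcdw oglj
Hunk 2: at line 4 remove [tbylh,rxdlw] add [iri,ywqy] -> 10 lines: cpjua bkk hpdk gce iri ywqy lexs fqjn ipcdw oglj
Hunk 3: at line 2 remove [gce,iri,ywqy] add [gexeh] -> 8 lines: cpjua bkk hpdk gexeh lexs fqjn ipcdw oglj
Hunk 4: at line 5 remove [fqjn,ipcdw] add [nfji,zni,hdr] -> 9 lines: cpjua bkk hpdk gexeh lexs nfji zni hdr oglj
Hunk 5: at line 4 remove [nfji] add [vzmij] -> 9 lines: cpjua bkk hpdk gexeh lexs vzmij zni hdr oglj

Answer: cpjua
bkk
hpdk
gexeh
lexs
vzmij
zni
hdr
oglj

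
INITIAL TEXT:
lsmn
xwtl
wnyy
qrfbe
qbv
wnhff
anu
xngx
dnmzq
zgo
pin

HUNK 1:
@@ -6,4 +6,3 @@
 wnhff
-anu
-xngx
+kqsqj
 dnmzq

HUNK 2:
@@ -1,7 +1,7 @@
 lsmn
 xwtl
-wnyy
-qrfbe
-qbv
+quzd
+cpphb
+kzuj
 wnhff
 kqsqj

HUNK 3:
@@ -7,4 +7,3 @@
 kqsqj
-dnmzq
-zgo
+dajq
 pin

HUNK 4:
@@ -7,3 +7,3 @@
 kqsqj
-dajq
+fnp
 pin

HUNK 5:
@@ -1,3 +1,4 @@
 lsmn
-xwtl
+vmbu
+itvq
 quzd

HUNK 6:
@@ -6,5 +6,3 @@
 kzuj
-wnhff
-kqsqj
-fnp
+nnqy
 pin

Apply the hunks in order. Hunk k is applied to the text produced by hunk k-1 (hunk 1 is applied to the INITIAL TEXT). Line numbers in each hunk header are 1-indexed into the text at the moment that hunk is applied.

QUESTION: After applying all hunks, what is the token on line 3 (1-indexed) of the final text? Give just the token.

Hunk 1: at line 6 remove [anu,xngx] add [kqsqj] -> 10 lines: lsmn xwtl wnyy qrfbe qbv wnhff kqsqj dnmzq zgo pin
Hunk 2: at line 1 remove [wnyy,qrfbe,qbv] add [quzd,cpphb,kzuj] -> 10 lines: lsmn xwtl quzd cpphb kzuj wnhff kqsqj dnmzq zgo pin
Hunk 3: at line 7 remove [dnmzq,zgo] add [dajq] -> 9 lines: lsmn xwtl quzd cpphb kzuj wnhff kqsqj dajq pin
Hunk 4: at line 7 remove [dajq] add [fnp] -> 9 lines: lsmn xwtl quzd cpphb kzuj wnhff kqsqj fnp pin
Hunk 5: at line 1 remove [xwtl] add [vmbu,itvq] -> 10 lines: lsmn vmbu itvq quzd cpphb kzuj wnhff kqsqj fnp pin
Hunk 6: at line 6 remove [wnhff,kqsqj,fnp] add [nnqy] -> 8 lines: lsmn vmbu itvq quzd cpphb kzuj nnqy pin
Final line 3: itvq

Answer: itvq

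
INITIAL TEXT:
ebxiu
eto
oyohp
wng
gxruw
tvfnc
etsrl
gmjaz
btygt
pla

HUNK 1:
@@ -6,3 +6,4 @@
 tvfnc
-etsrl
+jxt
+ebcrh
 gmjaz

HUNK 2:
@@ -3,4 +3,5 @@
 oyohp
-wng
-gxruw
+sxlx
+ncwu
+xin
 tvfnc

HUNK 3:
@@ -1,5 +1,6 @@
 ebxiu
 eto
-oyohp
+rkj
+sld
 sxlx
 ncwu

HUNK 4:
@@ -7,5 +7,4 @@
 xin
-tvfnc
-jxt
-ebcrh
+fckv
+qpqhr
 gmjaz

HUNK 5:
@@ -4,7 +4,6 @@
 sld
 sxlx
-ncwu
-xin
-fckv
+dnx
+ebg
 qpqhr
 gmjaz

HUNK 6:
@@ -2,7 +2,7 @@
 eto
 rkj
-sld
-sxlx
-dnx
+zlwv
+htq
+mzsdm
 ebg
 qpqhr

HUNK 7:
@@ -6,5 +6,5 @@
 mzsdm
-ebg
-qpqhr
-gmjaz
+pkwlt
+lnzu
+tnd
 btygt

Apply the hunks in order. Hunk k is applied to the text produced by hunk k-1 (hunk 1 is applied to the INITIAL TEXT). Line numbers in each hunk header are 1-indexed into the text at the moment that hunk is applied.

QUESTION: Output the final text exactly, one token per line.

Hunk 1: at line 6 remove [etsrl] add [jxt,ebcrh] -> 11 lines: ebxiu eto oyohp wng gxruw tvfnc jxt ebcrh gmjaz btygt pla
Hunk 2: at line 3 remove [wng,gxruw] add [sxlx,ncwu,xin] -> 12 lines: ebxiu eto oyohp sxlx ncwu xin tvfnc jxt ebcrh gmjaz btygt pla
Hunk 3: at line 1 remove [oyohp] add [rkj,sld] -> 13 lines: ebxiu eto rkj sld sxlx ncwu xin tvfnc jxt ebcrh gmjaz btygt pla
Hunk 4: at line 7 remove [tvfnc,jxt,ebcrh] add [fckv,qpqhr] -> 12 lines: ebxiu eto rkj sld sxlx ncwu xin fckv qpqhr gmjaz btygt pla
Hunk 5: at line 4 remove [ncwu,xin,fckv] add [dnx,ebg] -> 11 lines: ebxiu eto rkj sld sxlx dnx ebg qpqhr gmjaz btygt pla
Hunk 6: at line 2 remove [sld,sxlx,dnx] add [zlwv,htq,mzsdm] -> 11 lines: ebxiu eto rkj zlwv htq mzsdm ebg qpqhr gmjaz btygt pla
Hunk 7: at line 6 remove [ebg,qpqhr,gmjaz] add [pkwlt,lnzu,tnd] -> 11 lines: ebxiu eto rkj zlwv htq mzsdm pkwlt lnzu tnd btygt pla

Answer: ebxiu
eto
rkj
zlwv
htq
mzsdm
pkwlt
lnzu
tnd
btygt
pla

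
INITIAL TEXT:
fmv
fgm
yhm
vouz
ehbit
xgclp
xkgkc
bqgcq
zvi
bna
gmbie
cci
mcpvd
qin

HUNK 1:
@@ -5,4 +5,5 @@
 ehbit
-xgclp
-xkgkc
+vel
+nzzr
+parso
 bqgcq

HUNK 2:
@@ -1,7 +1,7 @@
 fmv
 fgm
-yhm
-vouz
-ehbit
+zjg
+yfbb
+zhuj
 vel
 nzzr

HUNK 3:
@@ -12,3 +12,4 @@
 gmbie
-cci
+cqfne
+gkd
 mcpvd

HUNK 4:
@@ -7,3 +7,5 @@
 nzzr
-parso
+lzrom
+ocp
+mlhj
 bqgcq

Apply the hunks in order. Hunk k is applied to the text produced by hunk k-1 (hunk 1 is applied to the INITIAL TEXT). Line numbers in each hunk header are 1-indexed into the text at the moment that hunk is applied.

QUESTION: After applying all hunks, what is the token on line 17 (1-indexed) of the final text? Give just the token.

Answer: mcpvd

Derivation:
Hunk 1: at line 5 remove [xgclp,xkgkc] add [vel,nzzr,parso] -> 15 lines: fmv fgm yhm vouz ehbit vel nzzr parso bqgcq zvi bna gmbie cci mcpvd qin
Hunk 2: at line 1 remove [yhm,vouz,ehbit] add [zjg,yfbb,zhuj] -> 15 lines: fmv fgm zjg yfbb zhuj vel nzzr parso bqgcq zvi bna gmbie cci mcpvd qin
Hunk 3: at line 12 remove [cci] add [cqfne,gkd] -> 16 lines: fmv fgm zjg yfbb zhuj vel nzzr parso bqgcq zvi bna gmbie cqfne gkd mcpvd qin
Hunk 4: at line 7 remove [parso] add [lzrom,ocp,mlhj] -> 18 lines: fmv fgm zjg yfbb zhuj vel nzzr lzrom ocp mlhj bqgcq zvi bna gmbie cqfne gkd mcpvd qin
Final line 17: mcpvd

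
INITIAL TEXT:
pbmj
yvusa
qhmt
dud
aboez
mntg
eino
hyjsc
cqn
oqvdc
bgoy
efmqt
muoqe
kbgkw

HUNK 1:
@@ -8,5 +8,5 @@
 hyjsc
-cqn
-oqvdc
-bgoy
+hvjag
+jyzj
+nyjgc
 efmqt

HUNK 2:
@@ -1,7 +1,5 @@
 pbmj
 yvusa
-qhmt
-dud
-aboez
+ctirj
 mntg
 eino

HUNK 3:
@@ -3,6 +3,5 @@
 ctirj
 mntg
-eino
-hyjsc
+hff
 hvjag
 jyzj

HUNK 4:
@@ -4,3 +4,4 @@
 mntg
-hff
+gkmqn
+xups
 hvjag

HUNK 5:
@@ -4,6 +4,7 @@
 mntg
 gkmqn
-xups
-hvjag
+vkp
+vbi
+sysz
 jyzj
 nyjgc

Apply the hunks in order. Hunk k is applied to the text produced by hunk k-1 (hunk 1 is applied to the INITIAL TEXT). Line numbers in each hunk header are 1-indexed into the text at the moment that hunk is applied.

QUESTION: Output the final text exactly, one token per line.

Answer: pbmj
yvusa
ctirj
mntg
gkmqn
vkp
vbi
sysz
jyzj
nyjgc
efmqt
muoqe
kbgkw

Derivation:
Hunk 1: at line 8 remove [cqn,oqvdc,bgoy] add [hvjag,jyzj,nyjgc] -> 14 lines: pbmj yvusa qhmt dud aboez mntg eino hyjsc hvjag jyzj nyjgc efmqt muoqe kbgkw
Hunk 2: at line 1 remove [qhmt,dud,aboez] add [ctirj] -> 12 lines: pbmj yvusa ctirj mntg eino hyjsc hvjag jyzj nyjgc efmqt muoqe kbgkw
Hunk 3: at line 3 remove [eino,hyjsc] add [hff] -> 11 lines: pbmj yvusa ctirj mntg hff hvjag jyzj nyjgc efmqt muoqe kbgkw
Hunk 4: at line 4 remove [hff] add [gkmqn,xups] -> 12 lines: pbmj yvusa ctirj mntg gkmqn xups hvjag jyzj nyjgc efmqt muoqe kbgkw
Hunk 5: at line 4 remove [xups,hvjag] add [vkp,vbi,sysz] -> 13 lines: pbmj yvusa ctirj mntg gkmqn vkp vbi sysz jyzj nyjgc efmqt muoqe kbgkw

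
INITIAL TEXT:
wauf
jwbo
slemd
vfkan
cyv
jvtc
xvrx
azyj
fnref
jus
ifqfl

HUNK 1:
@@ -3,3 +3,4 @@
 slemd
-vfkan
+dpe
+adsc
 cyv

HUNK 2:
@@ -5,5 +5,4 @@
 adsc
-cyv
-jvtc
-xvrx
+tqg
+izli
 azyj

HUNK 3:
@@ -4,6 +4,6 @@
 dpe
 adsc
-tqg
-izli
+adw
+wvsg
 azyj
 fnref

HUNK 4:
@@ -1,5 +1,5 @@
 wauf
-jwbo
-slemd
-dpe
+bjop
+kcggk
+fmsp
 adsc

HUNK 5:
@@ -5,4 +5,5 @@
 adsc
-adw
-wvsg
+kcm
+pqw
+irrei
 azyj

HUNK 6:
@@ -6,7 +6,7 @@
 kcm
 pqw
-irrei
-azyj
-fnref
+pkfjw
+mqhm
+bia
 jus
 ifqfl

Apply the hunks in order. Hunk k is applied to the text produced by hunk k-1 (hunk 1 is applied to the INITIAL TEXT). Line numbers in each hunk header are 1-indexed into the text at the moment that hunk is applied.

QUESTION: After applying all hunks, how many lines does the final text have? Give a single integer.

Answer: 12

Derivation:
Hunk 1: at line 3 remove [vfkan] add [dpe,adsc] -> 12 lines: wauf jwbo slemd dpe adsc cyv jvtc xvrx azyj fnref jus ifqfl
Hunk 2: at line 5 remove [cyv,jvtc,xvrx] add [tqg,izli] -> 11 lines: wauf jwbo slemd dpe adsc tqg izli azyj fnref jus ifqfl
Hunk 3: at line 4 remove [tqg,izli] add [adw,wvsg] -> 11 lines: wauf jwbo slemd dpe adsc adw wvsg azyj fnref jus ifqfl
Hunk 4: at line 1 remove [jwbo,slemd,dpe] add [bjop,kcggk,fmsp] -> 11 lines: wauf bjop kcggk fmsp adsc adw wvsg azyj fnref jus ifqfl
Hunk 5: at line 5 remove [adw,wvsg] add [kcm,pqw,irrei] -> 12 lines: wauf bjop kcggk fmsp adsc kcm pqw irrei azyj fnref jus ifqfl
Hunk 6: at line 6 remove [irrei,azyj,fnref] add [pkfjw,mqhm,bia] -> 12 lines: wauf bjop kcggk fmsp adsc kcm pqw pkfjw mqhm bia jus ifqfl
Final line count: 12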